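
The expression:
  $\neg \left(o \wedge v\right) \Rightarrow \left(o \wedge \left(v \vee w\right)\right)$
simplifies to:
$o \wedge \left(v \vee w\right)$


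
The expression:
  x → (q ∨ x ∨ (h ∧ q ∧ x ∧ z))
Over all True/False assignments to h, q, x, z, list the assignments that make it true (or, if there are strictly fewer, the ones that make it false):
is always true.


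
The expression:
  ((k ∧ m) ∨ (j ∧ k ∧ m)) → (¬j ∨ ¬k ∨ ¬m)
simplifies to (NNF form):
¬j ∨ ¬k ∨ ¬m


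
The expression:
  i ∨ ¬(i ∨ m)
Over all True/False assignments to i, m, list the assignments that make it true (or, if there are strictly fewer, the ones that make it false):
is false only for:
  i=False, m=True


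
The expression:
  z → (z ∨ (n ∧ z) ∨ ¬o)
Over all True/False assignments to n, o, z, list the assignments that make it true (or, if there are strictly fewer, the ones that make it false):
is always true.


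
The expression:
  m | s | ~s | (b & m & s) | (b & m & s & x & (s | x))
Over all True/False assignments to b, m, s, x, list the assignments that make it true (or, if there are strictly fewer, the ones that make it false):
is always true.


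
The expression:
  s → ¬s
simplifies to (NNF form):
¬s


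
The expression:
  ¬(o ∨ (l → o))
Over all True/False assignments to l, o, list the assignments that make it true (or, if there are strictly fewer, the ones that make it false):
is true only for:
  l=True, o=False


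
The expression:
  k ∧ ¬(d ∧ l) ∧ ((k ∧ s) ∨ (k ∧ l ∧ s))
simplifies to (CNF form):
k ∧ s ∧ (¬d ∨ ¬l)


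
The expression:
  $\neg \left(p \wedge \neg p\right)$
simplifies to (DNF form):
$\text{True}$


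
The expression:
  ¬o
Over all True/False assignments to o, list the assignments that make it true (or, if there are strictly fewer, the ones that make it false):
is true only for:
  o=False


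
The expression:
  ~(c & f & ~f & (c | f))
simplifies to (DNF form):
True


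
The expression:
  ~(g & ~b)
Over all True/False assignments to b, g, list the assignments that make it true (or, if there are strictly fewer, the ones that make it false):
is false only for:
  b=False, g=True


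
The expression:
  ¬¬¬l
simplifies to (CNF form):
¬l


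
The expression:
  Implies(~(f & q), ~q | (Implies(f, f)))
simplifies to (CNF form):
True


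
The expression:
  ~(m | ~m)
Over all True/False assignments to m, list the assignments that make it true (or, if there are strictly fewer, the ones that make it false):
is never true.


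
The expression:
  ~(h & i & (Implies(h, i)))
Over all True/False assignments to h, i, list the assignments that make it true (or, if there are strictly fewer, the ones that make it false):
is false only for:
  h=True, i=True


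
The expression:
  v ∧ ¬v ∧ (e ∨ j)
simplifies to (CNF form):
False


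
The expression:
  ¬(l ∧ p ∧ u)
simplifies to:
¬l ∨ ¬p ∨ ¬u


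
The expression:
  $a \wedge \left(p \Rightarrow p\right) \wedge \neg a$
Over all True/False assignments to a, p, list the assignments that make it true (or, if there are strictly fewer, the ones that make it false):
is never true.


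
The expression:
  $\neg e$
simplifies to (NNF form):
$\neg e$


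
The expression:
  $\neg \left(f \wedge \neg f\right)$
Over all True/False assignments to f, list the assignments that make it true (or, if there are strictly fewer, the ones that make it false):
is always true.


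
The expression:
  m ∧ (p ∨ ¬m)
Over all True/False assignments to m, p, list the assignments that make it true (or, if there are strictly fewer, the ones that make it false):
is true only for:
  m=True, p=True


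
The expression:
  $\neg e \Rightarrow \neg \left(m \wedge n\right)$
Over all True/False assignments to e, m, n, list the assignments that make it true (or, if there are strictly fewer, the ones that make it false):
is false only for:
  e=False, m=True, n=True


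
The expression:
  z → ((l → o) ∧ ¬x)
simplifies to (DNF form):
(o ∧ ¬x) ∨ (¬l ∧ ¬x) ∨ ¬z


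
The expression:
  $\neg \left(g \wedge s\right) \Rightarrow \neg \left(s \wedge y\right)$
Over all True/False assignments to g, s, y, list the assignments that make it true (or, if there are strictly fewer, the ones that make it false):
is false only for:
  g=False, s=True, y=True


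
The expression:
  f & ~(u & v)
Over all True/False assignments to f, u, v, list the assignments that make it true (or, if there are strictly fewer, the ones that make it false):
is true only for:
  f=True, u=False, v=False;
  f=True, u=False, v=True;
  f=True, u=True, v=False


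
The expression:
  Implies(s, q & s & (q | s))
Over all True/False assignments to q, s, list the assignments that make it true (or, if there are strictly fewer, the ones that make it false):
is false only for:
  q=False, s=True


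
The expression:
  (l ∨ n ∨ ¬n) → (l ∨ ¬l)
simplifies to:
True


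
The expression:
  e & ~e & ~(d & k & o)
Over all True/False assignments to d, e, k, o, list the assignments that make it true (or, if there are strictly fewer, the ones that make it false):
is never true.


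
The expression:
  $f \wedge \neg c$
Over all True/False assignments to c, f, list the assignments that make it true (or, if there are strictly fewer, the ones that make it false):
is true only for:
  c=False, f=True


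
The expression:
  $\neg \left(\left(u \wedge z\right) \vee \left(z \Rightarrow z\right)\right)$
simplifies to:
$\text{False}$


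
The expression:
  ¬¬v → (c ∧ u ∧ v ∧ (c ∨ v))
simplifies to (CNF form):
(c ∨ ¬v) ∧ (u ∨ ¬v)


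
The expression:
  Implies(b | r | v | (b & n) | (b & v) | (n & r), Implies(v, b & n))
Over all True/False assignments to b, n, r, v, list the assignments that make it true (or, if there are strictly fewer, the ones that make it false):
is false only for:
  b=False, n=False, r=False, v=True;
  b=False, n=False, r=True, v=True;
  b=False, n=True, r=False, v=True;
  b=False, n=True, r=True, v=True;
  b=True, n=False, r=False, v=True;
  b=True, n=False, r=True, v=True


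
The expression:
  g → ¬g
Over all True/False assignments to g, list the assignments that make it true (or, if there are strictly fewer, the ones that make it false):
is true only for:
  g=False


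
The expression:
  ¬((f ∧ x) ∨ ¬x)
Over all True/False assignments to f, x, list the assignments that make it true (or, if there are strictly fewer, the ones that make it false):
is true only for:
  f=False, x=True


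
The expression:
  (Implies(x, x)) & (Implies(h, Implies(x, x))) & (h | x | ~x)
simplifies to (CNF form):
True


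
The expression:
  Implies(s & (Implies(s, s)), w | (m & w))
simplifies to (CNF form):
w | ~s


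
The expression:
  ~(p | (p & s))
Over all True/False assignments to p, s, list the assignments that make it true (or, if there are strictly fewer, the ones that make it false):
is true only for:
  p=False, s=False;
  p=False, s=True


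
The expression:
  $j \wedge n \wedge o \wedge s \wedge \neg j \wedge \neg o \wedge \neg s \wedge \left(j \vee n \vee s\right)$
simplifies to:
$\text{False}$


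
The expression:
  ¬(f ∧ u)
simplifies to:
¬f ∨ ¬u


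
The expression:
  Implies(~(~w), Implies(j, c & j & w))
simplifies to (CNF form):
c | ~j | ~w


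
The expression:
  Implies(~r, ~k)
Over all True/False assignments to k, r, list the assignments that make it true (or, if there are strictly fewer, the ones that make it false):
is false only for:
  k=True, r=False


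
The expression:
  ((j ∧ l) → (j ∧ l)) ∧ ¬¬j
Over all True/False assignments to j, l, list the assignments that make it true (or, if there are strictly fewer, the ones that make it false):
is true only for:
  j=True, l=False;
  j=True, l=True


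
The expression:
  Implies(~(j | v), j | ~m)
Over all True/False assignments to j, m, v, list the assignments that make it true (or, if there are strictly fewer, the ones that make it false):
is false only for:
  j=False, m=True, v=False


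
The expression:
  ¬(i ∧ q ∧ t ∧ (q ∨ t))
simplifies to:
¬i ∨ ¬q ∨ ¬t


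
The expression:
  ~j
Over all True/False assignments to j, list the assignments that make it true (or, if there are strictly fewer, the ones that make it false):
is true only for:
  j=False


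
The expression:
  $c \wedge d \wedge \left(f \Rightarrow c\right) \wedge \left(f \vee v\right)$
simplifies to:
$c \wedge d \wedge \left(f \vee v\right)$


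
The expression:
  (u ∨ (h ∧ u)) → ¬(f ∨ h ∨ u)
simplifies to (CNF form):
¬u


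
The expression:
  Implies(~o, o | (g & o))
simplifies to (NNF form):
o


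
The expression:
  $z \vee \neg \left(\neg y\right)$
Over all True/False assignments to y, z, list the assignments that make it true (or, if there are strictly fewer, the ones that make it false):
is false only for:
  y=False, z=False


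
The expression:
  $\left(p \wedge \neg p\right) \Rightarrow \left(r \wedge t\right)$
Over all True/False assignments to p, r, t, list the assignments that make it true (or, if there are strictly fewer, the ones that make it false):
is always true.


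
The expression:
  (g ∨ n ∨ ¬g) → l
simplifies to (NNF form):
l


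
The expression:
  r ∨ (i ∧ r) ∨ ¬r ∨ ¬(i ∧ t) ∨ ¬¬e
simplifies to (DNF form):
True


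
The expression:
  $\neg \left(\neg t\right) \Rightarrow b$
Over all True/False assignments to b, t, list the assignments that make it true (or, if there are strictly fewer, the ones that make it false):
is false only for:
  b=False, t=True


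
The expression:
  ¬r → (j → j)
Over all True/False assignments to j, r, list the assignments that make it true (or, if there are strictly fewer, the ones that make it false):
is always true.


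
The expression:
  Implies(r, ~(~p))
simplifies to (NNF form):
p | ~r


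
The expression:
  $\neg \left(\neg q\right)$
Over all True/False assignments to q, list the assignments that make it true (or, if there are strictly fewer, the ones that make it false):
is true only for:
  q=True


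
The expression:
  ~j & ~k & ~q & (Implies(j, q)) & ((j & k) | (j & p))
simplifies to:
False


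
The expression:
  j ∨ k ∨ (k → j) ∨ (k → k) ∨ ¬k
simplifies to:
True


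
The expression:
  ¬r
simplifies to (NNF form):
¬r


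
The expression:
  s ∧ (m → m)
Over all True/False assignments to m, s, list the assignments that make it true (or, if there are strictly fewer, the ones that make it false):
is true only for:
  m=False, s=True;
  m=True, s=True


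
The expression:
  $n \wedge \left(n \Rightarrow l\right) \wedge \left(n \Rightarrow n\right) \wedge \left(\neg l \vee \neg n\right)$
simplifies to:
$\text{False}$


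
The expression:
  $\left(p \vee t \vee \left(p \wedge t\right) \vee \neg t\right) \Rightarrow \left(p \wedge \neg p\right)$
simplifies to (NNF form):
$\text{False}$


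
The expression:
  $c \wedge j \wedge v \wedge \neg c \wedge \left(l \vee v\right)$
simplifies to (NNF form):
$\text{False}$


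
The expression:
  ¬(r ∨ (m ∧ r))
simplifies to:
¬r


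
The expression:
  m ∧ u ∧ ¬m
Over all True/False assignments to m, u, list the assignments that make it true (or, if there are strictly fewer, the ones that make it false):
is never true.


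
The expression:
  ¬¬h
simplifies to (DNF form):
h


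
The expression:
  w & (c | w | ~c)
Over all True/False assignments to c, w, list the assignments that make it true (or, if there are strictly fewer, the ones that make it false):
is true only for:
  c=False, w=True;
  c=True, w=True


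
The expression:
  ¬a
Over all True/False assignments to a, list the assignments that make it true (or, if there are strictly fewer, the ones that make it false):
is true only for:
  a=False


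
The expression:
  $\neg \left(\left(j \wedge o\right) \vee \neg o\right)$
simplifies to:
$o \wedge \neg j$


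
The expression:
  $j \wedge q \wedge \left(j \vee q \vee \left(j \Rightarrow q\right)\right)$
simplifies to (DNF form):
$j \wedge q$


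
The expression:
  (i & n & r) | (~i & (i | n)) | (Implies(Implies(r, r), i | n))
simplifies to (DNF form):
i | n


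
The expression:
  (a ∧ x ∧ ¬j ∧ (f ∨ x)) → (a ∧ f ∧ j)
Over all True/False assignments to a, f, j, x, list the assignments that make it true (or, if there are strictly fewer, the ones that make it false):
is false only for:
  a=True, f=False, j=False, x=True;
  a=True, f=True, j=False, x=True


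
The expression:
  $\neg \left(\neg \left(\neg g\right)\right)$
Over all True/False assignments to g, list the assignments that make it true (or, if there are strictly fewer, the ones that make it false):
is true only for:
  g=False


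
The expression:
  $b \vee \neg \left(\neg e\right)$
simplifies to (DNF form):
$b \vee e$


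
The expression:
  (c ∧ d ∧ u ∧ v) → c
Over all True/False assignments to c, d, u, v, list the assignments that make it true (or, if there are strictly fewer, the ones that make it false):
is always true.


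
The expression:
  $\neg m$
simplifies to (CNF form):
$\neg m$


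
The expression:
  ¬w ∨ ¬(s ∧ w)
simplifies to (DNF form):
¬s ∨ ¬w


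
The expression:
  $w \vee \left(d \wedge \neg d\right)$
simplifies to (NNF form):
$w$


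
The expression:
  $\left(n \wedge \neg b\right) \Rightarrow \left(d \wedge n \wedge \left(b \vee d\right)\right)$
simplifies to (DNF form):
$b \vee d \vee \neg n$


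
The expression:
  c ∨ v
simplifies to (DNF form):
c ∨ v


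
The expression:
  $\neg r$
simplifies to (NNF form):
$\neg r$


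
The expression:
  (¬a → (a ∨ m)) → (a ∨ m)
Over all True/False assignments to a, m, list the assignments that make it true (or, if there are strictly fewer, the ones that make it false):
is always true.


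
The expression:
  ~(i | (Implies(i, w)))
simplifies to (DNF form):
False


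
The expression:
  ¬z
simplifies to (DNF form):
¬z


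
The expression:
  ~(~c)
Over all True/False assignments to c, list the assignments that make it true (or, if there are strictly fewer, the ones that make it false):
is true only for:
  c=True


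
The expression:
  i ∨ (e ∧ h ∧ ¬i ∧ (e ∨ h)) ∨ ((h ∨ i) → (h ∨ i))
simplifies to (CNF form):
True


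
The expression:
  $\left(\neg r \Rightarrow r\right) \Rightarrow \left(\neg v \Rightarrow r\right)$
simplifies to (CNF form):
$\text{True}$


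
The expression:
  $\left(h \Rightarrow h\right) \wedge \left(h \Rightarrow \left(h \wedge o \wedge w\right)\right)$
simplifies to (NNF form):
$\left(o \wedge w\right) \vee \neg h$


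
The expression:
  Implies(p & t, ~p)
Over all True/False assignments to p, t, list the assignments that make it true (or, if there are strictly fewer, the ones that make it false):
is false only for:
  p=True, t=True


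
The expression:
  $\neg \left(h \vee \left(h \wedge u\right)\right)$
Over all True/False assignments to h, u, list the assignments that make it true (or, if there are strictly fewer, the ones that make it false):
is true only for:
  h=False, u=False;
  h=False, u=True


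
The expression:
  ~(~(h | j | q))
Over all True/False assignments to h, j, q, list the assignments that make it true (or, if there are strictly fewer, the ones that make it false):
is false only for:
  h=False, j=False, q=False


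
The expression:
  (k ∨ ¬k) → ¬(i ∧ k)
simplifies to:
¬i ∨ ¬k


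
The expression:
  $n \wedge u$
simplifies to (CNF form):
$n \wedge u$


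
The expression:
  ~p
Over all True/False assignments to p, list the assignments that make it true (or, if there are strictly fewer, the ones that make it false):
is true only for:
  p=False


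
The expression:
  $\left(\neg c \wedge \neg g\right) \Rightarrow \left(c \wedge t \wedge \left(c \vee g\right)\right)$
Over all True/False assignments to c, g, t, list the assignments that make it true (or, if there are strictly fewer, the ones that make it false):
is false only for:
  c=False, g=False, t=False;
  c=False, g=False, t=True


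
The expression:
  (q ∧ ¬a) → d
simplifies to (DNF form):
a ∨ d ∨ ¬q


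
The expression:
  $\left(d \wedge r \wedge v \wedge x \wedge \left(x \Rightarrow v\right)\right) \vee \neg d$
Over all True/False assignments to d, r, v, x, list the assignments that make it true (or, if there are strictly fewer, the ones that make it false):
is false only for:
  d=True, r=False, v=False, x=False;
  d=True, r=False, v=False, x=True;
  d=True, r=False, v=True, x=False;
  d=True, r=False, v=True, x=True;
  d=True, r=True, v=False, x=False;
  d=True, r=True, v=False, x=True;
  d=True, r=True, v=True, x=False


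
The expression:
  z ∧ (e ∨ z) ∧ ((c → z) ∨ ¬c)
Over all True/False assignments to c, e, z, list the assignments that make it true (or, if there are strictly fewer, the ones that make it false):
is true only for:
  c=False, e=False, z=True;
  c=False, e=True, z=True;
  c=True, e=False, z=True;
  c=True, e=True, z=True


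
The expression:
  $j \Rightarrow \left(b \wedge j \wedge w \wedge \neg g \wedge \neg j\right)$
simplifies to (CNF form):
$\neg j$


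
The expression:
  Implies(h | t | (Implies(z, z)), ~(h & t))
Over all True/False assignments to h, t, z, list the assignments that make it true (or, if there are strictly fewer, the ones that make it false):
is false only for:
  h=True, t=True, z=False;
  h=True, t=True, z=True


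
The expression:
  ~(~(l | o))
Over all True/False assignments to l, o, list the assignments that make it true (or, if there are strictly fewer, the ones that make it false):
is false only for:
  l=False, o=False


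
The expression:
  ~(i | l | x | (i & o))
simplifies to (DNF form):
~i & ~l & ~x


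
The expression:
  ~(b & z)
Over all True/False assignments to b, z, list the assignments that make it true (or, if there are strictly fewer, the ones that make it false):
is false only for:
  b=True, z=True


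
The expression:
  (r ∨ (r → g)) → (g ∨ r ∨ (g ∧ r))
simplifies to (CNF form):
g ∨ r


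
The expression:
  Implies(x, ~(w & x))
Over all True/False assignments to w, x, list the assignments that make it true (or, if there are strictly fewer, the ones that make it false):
is false only for:
  w=True, x=True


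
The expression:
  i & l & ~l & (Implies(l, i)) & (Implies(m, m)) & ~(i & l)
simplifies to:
False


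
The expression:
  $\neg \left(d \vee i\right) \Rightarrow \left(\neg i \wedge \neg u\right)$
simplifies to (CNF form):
$d \vee i \vee \neg u$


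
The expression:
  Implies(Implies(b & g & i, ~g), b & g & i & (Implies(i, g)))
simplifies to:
b & g & i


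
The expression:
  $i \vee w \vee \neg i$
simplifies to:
$\text{True}$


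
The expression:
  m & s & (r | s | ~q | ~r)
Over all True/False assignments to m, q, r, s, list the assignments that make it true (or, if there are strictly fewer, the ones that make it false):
is true only for:
  m=True, q=False, r=False, s=True;
  m=True, q=False, r=True, s=True;
  m=True, q=True, r=False, s=True;
  m=True, q=True, r=True, s=True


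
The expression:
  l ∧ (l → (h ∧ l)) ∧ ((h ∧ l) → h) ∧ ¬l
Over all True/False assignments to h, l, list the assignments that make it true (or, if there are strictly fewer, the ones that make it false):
is never true.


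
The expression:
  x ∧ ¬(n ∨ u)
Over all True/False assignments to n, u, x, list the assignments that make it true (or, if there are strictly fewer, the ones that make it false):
is true only for:
  n=False, u=False, x=True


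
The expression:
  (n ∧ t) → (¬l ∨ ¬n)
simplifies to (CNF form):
¬l ∨ ¬n ∨ ¬t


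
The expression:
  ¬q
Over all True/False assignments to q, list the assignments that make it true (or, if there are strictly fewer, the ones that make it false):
is true only for:
  q=False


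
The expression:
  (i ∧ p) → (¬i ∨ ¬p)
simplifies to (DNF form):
¬i ∨ ¬p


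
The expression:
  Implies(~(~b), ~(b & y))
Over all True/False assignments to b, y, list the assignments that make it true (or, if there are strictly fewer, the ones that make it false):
is false only for:
  b=True, y=True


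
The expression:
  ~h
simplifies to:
~h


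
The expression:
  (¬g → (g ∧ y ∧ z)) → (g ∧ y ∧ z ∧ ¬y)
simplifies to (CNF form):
¬g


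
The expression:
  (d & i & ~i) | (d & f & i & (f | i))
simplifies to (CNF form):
d & f & i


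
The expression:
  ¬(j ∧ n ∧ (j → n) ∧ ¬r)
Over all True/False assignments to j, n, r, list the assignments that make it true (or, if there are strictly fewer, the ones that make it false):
is false only for:
  j=True, n=True, r=False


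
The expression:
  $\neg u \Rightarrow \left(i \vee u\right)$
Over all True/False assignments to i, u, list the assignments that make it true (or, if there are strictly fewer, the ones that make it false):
is false only for:
  i=False, u=False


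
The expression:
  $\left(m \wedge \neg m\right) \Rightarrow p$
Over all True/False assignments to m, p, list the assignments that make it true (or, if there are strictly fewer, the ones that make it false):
is always true.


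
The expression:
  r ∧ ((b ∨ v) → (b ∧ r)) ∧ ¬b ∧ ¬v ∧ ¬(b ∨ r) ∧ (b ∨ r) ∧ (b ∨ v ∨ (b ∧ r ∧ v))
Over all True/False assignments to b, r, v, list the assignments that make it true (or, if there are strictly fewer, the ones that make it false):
is never true.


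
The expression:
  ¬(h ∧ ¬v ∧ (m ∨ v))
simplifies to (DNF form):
v ∨ ¬h ∨ ¬m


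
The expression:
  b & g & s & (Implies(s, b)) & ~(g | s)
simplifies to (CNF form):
False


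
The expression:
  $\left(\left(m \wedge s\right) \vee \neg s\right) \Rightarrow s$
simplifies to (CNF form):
$s$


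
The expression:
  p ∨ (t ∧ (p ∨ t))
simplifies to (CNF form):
p ∨ t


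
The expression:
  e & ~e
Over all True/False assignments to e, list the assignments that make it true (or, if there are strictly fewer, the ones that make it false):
is never true.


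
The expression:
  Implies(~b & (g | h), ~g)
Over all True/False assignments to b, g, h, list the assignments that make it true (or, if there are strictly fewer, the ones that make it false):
is false only for:
  b=False, g=True, h=False;
  b=False, g=True, h=True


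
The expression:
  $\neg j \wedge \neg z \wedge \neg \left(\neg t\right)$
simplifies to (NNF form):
$t \wedge \neg j \wedge \neg z$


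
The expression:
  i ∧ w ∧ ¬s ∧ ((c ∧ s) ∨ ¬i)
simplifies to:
False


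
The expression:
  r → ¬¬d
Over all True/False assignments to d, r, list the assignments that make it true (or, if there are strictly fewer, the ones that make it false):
is false only for:
  d=False, r=True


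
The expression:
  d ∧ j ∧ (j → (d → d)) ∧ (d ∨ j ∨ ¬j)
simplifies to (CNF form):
d ∧ j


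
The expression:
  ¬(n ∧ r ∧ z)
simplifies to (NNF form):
¬n ∨ ¬r ∨ ¬z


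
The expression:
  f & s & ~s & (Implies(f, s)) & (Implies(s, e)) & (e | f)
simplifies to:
False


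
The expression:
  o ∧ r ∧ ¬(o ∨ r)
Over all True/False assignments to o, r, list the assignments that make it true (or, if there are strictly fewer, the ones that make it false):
is never true.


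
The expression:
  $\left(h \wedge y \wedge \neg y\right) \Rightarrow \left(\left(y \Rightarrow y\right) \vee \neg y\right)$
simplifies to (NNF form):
$\text{True}$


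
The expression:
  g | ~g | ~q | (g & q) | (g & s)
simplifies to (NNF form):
True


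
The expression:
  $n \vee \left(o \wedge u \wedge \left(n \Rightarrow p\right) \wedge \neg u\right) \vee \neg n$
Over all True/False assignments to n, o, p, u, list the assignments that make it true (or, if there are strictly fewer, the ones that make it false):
is always true.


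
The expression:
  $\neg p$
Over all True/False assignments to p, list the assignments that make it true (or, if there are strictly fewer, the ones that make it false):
is true only for:
  p=False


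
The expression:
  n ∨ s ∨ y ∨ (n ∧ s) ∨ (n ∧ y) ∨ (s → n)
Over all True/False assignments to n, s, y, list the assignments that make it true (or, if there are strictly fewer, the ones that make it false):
is always true.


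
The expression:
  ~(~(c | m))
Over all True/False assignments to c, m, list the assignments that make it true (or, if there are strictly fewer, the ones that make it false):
is false only for:
  c=False, m=False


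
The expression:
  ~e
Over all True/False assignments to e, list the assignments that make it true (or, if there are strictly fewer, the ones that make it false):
is true only for:
  e=False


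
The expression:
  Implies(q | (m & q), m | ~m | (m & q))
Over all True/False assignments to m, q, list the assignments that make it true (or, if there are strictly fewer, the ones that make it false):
is always true.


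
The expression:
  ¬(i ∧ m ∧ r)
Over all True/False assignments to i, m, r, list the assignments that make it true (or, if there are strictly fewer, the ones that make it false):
is false only for:
  i=True, m=True, r=True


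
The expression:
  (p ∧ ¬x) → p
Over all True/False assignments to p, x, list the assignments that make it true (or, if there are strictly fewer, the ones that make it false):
is always true.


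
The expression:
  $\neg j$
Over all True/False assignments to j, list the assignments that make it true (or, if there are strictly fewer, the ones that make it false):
is true only for:
  j=False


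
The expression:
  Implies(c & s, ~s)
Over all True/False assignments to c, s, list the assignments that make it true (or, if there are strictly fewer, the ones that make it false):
is false only for:
  c=True, s=True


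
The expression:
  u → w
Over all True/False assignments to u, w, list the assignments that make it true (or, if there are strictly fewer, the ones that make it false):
is false only for:
  u=True, w=False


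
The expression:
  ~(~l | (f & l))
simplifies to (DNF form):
l & ~f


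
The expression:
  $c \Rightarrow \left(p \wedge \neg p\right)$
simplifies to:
$\neg c$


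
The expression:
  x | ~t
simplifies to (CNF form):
x | ~t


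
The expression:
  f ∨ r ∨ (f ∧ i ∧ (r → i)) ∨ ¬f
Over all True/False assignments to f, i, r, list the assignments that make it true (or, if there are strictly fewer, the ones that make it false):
is always true.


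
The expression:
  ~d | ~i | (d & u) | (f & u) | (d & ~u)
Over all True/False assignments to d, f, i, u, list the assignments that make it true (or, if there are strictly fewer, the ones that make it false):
is always true.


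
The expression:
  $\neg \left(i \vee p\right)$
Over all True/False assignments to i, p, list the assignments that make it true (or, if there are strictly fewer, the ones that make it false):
is true only for:
  i=False, p=False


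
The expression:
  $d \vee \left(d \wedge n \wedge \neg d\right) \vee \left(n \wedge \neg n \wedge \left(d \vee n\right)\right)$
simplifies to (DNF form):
$d$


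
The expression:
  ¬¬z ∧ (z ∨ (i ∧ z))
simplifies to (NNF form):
z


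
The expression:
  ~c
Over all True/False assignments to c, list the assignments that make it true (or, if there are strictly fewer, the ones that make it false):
is true only for:
  c=False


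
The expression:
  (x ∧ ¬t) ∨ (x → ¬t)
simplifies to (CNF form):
¬t ∨ ¬x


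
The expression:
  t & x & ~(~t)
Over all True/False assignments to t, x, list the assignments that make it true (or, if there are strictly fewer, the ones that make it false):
is true only for:
  t=True, x=True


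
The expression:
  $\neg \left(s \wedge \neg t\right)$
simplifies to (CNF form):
$t \vee \neg s$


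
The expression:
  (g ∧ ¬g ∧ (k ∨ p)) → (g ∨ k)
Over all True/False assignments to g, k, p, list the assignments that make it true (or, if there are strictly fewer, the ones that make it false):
is always true.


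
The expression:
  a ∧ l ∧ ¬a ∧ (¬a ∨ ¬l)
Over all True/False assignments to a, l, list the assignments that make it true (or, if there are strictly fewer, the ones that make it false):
is never true.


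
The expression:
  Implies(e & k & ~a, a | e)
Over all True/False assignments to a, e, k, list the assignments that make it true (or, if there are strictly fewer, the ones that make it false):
is always true.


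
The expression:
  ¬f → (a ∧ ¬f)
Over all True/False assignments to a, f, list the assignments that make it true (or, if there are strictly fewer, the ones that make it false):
is false only for:
  a=False, f=False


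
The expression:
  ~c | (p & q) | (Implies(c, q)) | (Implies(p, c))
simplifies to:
True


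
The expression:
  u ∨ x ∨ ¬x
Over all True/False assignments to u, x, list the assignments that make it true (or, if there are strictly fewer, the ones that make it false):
is always true.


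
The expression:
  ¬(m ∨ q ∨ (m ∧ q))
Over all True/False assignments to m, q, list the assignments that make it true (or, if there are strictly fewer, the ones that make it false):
is true only for:
  m=False, q=False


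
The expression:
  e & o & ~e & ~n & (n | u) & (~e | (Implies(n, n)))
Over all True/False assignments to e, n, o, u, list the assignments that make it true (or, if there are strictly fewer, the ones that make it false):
is never true.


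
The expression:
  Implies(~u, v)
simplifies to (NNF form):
u | v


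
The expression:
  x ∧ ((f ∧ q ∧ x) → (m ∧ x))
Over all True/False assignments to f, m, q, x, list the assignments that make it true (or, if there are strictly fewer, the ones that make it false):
is true only for:
  f=False, m=False, q=False, x=True;
  f=False, m=False, q=True, x=True;
  f=False, m=True, q=False, x=True;
  f=False, m=True, q=True, x=True;
  f=True, m=False, q=False, x=True;
  f=True, m=True, q=False, x=True;
  f=True, m=True, q=True, x=True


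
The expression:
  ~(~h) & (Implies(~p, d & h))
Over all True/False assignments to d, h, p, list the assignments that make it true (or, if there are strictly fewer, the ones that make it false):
is true only for:
  d=False, h=True, p=True;
  d=True, h=True, p=False;
  d=True, h=True, p=True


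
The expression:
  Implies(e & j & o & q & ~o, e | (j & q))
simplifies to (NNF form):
True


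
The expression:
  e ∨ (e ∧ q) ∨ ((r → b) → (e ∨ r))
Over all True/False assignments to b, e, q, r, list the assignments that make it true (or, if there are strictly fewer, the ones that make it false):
is false only for:
  b=False, e=False, q=False, r=False;
  b=False, e=False, q=True, r=False;
  b=True, e=False, q=False, r=False;
  b=True, e=False, q=True, r=False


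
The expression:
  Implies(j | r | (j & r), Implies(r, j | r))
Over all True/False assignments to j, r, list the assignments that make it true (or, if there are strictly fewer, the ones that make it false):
is always true.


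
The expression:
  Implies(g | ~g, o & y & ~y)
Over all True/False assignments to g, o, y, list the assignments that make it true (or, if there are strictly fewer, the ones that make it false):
is never true.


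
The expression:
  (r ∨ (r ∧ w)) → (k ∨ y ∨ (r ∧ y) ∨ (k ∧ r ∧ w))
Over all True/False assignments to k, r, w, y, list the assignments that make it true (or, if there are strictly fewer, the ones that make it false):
is false only for:
  k=False, r=True, w=False, y=False;
  k=False, r=True, w=True, y=False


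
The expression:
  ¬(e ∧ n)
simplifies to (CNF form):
¬e ∨ ¬n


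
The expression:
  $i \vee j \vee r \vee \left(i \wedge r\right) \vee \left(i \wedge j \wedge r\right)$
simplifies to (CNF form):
$i \vee j \vee r$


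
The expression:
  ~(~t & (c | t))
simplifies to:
t | ~c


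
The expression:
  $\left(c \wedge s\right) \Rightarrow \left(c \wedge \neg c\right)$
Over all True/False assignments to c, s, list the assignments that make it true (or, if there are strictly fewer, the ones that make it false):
is false only for:
  c=True, s=True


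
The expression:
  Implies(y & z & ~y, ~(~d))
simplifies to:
True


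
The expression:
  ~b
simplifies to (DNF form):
~b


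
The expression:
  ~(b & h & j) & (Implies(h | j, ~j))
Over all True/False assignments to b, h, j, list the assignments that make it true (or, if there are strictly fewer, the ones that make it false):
is true only for:
  b=False, h=False, j=False;
  b=False, h=True, j=False;
  b=True, h=False, j=False;
  b=True, h=True, j=False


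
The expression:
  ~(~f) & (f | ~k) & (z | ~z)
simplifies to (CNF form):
f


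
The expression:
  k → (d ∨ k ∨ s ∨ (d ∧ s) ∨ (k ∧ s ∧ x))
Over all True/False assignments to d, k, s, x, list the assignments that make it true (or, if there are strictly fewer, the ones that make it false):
is always true.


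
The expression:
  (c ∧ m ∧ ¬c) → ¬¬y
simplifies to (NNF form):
True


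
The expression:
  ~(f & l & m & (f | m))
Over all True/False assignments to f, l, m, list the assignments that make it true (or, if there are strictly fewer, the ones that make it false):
is false only for:
  f=True, l=True, m=True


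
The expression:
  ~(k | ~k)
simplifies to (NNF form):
False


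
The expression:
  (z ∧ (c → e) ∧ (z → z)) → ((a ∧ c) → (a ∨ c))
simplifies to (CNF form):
True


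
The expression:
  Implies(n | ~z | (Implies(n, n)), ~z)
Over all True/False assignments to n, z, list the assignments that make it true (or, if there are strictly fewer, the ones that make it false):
is true only for:
  n=False, z=False;
  n=True, z=False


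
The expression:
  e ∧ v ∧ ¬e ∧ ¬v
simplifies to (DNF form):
False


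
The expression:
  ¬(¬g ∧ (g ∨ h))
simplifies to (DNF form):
g ∨ ¬h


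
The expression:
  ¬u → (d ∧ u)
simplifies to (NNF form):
u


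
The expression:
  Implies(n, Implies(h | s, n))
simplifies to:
True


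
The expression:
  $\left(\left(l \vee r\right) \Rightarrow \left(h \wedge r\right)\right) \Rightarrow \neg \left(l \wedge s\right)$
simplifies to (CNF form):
$\neg h \vee \neg l \vee \neg r \vee \neg s$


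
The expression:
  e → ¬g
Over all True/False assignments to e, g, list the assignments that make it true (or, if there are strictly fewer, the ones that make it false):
is false only for:
  e=True, g=True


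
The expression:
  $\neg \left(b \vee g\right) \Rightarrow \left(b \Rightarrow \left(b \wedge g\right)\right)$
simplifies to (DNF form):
$\text{True}$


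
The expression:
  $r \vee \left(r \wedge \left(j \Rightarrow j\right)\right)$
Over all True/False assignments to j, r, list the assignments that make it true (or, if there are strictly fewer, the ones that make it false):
is true only for:
  j=False, r=True;
  j=True, r=True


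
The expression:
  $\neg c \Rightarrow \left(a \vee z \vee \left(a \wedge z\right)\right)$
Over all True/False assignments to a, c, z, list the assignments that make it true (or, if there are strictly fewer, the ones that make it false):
is false only for:
  a=False, c=False, z=False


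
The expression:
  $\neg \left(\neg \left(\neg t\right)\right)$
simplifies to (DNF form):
$\neg t$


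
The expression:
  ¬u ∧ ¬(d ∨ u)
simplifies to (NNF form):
¬d ∧ ¬u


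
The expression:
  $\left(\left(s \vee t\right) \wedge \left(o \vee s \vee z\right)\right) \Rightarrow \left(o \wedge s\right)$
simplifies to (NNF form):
$\left(o \wedge s\right) \vee \left(\neg s \wedge \neg t\right) \vee \left(\neg o \wedge \neg s \wedge \neg z\right)$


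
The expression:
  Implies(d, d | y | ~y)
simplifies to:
True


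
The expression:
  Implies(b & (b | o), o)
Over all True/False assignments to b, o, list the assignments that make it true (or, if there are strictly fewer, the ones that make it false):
is false only for:
  b=True, o=False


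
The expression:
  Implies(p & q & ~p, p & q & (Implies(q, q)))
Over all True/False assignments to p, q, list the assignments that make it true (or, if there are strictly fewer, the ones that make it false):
is always true.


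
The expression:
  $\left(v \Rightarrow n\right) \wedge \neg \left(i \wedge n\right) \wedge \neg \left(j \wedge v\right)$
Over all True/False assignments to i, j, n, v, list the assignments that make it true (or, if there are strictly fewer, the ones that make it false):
is true only for:
  i=False, j=False, n=False, v=False;
  i=False, j=False, n=True, v=False;
  i=False, j=False, n=True, v=True;
  i=False, j=True, n=False, v=False;
  i=False, j=True, n=True, v=False;
  i=True, j=False, n=False, v=False;
  i=True, j=True, n=False, v=False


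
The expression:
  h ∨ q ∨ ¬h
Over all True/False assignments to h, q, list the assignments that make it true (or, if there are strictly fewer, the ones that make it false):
is always true.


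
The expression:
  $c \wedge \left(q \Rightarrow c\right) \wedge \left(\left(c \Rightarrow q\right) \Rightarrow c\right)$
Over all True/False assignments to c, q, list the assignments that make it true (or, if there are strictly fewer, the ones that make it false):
is true only for:
  c=True, q=False;
  c=True, q=True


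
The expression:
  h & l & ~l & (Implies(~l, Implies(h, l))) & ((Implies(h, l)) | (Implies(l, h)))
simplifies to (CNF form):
False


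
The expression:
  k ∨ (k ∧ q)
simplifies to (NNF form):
k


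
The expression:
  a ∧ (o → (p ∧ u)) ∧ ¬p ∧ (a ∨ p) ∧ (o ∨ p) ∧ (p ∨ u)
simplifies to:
False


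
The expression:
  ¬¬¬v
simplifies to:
¬v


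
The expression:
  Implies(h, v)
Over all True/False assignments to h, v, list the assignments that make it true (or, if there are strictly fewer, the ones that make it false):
is false only for:
  h=True, v=False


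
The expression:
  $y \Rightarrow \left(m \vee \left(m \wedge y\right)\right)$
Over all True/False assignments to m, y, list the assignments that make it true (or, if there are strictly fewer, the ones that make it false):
is false only for:
  m=False, y=True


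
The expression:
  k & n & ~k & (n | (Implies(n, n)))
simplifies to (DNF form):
False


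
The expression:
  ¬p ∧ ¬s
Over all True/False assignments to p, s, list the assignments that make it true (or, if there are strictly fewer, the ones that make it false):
is true only for:
  p=False, s=False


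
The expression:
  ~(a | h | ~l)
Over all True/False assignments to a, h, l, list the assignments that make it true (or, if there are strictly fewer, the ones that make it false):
is true only for:
  a=False, h=False, l=True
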